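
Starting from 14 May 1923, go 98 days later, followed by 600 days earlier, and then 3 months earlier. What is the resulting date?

September 28, 1921

Advancing 98 days from May 14, 1923:
May has 31 days, so 31 − 14 = 17 days remain after May 14, 1923; 98 − 17 = 81 left.
June 1923 has 30 days: 81 − 30 = 51 left.
July 1923 has 31 days: 51 − 31 = 20 left.
20 days into August 1923 → August 20, 1923.
Going back 600 days from August 20, 1923:
Going back 20 days from August 20, 1923 reaches the end of the previous month; 600 − 20 = 580 left.
July 1923 has 31 days: 580 − 31 = 549 left.
June 1923 has 30 days: 549 − 30 = 519 left.
May 1923 has 31 days: 519 − 31 = 488 left.
April 1923 has 30 days: 488 − 30 = 458 left.
March 1923 has 31 days: 458 − 31 = 427 left.
February 1923 has 28 days (1923 is not a leap year): 427 − 28 = 399 left.
January 1923 has 31 days: 399 − 31 = 368 left.
December 1922 has 31 days: 368 − 31 = 337 left.
November 1922 has 30 days: 337 − 30 = 307 left.
October 1922 has 31 days: 307 − 31 = 276 left.
September 1922 has 30 days: 276 − 30 = 246 left.
August 1922 has 31 days: 246 − 31 = 215 left.
July 1922 has 31 days: 215 − 31 = 184 left.
June 1922 has 30 days: 184 − 30 = 154 left.
May 1922 has 31 days: 154 − 31 = 123 left.
April 1922 has 30 days: 123 − 30 = 93 left.
March 1922 has 31 days: 93 − 31 = 62 left.
February 1922 has 28 days (1922 is not a leap year): 62 − 28 = 34 left.
January 1922 has 31 days: 34 − 31 = 3 left.
December 1921 has 31 days; 31 − 3 = 28 → December 28, 1921.
Subtracting 3 months from December 28, 1921:
month 12 − 3 = 9 → September 1921.
Day 28 is valid in September, giving September 28, 1921.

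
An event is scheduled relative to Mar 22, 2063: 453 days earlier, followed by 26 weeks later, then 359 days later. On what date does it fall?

June 18, 2063

Subtracting 453 days from March 22, 2063:
Going back 22 days from March 22, 2063 reaches the end of the previous month; 453 − 22 = 431 left.
February 2063 has 28 days (2063 is not a leap year): 431 − 28 = 403 left.
January 2063 has 31 days: 403 − 31 = 372 left.
December 2062 has 31 days: 372 − 31 = 341 left.
November 2062 has 30 days: 341 − 30 = 311 left.
October 2062 has 31 days: 311 − 31 = 280 left.
September 2062 has 30 days: 280 − 30 = 250 left.
August 2062 has 31 days: 250 − 31 = 219 left.
July 2062 has 31 days: 219 − 31 = 188 left.
June 2062 has 30 days: 188 − 30 = 158 left.
May 2062 has 31 days: 158 − 31 = 127 left.
April 2062 has 30 days: 127 − 30 = 97 left.
March 2062 has 31 days: 97 − 31 = 66 left.
February 2062 has 28 days (2062 is not a leap year): 66 − 28 = 38 left.
January 2062 has 31 days: 38 − 31 = 7 left.
December 2061 has 31 days; 31 − 7 = 24 → December 24, 2061.
Counting forward 26 weeks (= 182 days) from December 24, 2061:
December has 31 days, so 31 − 24 = 7 days remain after December 24, 2061; 182 − 7 = 175 left.
January 2062 has 31 days: 175 − 31 = 144 left.
February 2062 has 28 days (2062 is not a leap year): 144 − 28 = 116 left.
March 2062 has 31 days: 116 − 31 = 85 left.
April 2062 has 30 days: 85 − 30 = 55 left.
May 2062 has 31 days: 55 − 31 = 24 left.
24 days into June 2062 → June 24, 2062.
Counting forward 359 days from June 24, 2062:
June has 30 days, so 30 − 24 = 6 days remain after June 24, 2062; 359 − 6 = 353 left.
July 2062 has 31 days: 353 − 31 = 322 left.
August 2062 has 31 days: 322 − 31 = 291 left.
September 2062 has 30 days: 291 − 30 = 261 left.
October 2062 has 31 days: 261 − 31 = 230 left.
November 2062 has 30 days: 230 − 30 = 200 left.
December 2062 has 31 days: 200 − 31 = 169 left.
January 2063 has 31 days: 169 − 31 = 138 left.
February 2063 has 28 days (2063 is not a leap year): 138 − 28 = 110 left.
March 2063 has 31 days: 110 − 31 = 79 left.
April 2063 has 30 days: 79 − 30 = 49 left.
May 2063 has 31 days: 49 − 31 = 18 left.
18 days into June 2063 → June 18, 2063.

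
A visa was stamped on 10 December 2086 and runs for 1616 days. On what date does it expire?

Counting forward 1616 days from December 10, 2086.
December has 31 days, so 31 − 10 = 21 days remain after December 10, 2086; 1616 − 21 = 1595 left.
January 2087 has 31 days: 1595 − 31 = 1564 left.
February 2087 has 28 days (2087 is not a leap year): 1564 − 28 = 1536 left.
March 2087 has 31 days: 1536 − 31 = 1505 left.
April 2087 has 30 days: 1505 − 30 = 1475 left.
May 2087 has 31 days: 1475 − 31 = 1444 left.
June 2087 has 30 days: 1444 − 30 = 1414 left.
July 2087 has 31 days: 1414 − 31 = 1383 left.
August 2087 has 31 days: 1383 − 31 = 1352 left.
September 2087 has 30 days: 1352 − 30 = 1322 left.
October 2087 has 31 days: 1322 − 31 = 1291 left.
November 2087 has 30 days: 1291 − 30 = 1261 left.
December 2087 has 31 days: 1261 − 31 = 1230 left.
January 2088 has 31 days: 1230 − 31 = 1199 left.
February 2088 has 29 days (2088 is a leap year): 1199 − 29 = 1170 left.
March 2088 has 31 days: 1170 − 31 = 1139 left.
April 2088 has 30 days: 1139 − 30 = 1109 left.
May 2088 has 31 days: 1109 − 31 = 1078 left.
June 2088 has 30 days: 1078 − 30 = 1048 left.
July 2088 has 31 days: 1048 − 31 = 1017 left.
August 2088 has 31 days: 1017 − 31 = 986 left.
September 2088 has 30 days: 986 − 30 = 956 left.
October 2088 has 31 days: 956 − 31 = 925 left.
November 2088 has 30 days: 925 − 30 = 895 left.
December 2088 has 31 days: 895 − 31 = 864 left.
January 2089 has 31 days: 864 − 31 = 833 left.
February 2089 has 28 days (2089 is not a leap year): 833 − 28 = 805 left.
March 2089 has 31 days: 805 − 31 = 774 left.
April 2089 has 30 days: 774 − 30 = 744 left.
May 2089 has 31 days: 744 − 31 = 713 left.
June 2089 has 30 days: 713 − 30 = 683 left.
July 2089 has 31 days: 683 − 31 = 652 left.
August 2089 has 31 days: 652 − 31 = 621 left.
September 2089 has 30 days: 621 − 30 = 591 left.
October 2089 has 31 days: 591 − 31 = 560 left.
November 2089 has 30 days: 560 − 30 = 530 left.
December 2089 has 31 days: 530 − 31 = 499 left.
January 2090 has 31 days: 499 − 31 = 468 left.
February 2090 has 28 days (2090 is not a leap year): 468 − 28 = 440 left.
March 2090 has 31 days: 440 − 31 = 409 left.
April 2090 has 30 days: 409 − 30 = 379 left.
May 2090 has 31 days: 379 − 31 = 348 left.
June 2090 has 30 days: 348 − 30 = 318 left.
July 2090 has 31 days: 318 − 31 = 287 left.
August 2090 has 31 days: 287 − 31 = 256 left.
September 2090 has 30 days: 256 − 30 = 226 left.
October 2090 has 31 days: 226 − 31 = 195 left.
November 2090 has 30 days: 195 − 30 = 165 left.
December 2090 has 31 days: 165 − 31 = 134 left.
January 2091 has 31 days: 134 − 31 = 103 left.
February 2091 has 28 days (2091 is not a leap year): 103 − 28 = 75 left.
March 2091 has 31 days: 75 − 31 = 44 left.
April 2091 has 30 days: 44 − 30 = 14 left.
14 days into May 2091 → May 14, 2091.

May 14, 2091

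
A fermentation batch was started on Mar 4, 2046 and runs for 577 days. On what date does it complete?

October 2, 2047

Adding 577 days from March 4, 2046.
March has 31 days, so 31 − 4 = 27 days remain after March 4, 2046; 577 − 27 = 550 left.
April 2046 has 30 days: 550 − 30 = 520 left.
May 2046 has 31 days: 520 − 31 = 489 left.
June 2046 has 30 days: 489 − 30 = 459 left.
July 2046 has 31 days: 459 − 31 = 428 left.
August 2046 has 31 days: 428 − 31 = 397 left.
September 2046 has 30 days: 397 − 30 = 367 left.
October 2046 has 31 days: 367 − 31 = 336 left.
November 2046 has 30 days: 336 − 30 = 306 left.
December 2046 has 31 days: 306 − 31 = 275 left.
January 2047 has 31 days: 275 − 31 = 244 left.
February 2047 has 28 days (2047 is not a leap year): 244 − 28 = 216 left.
March 2047 has 31 days: 216 − 31 = 185 left.
April 2047 has 30 days: 185 − 30 = 155 left.
May 2047 has 31 days: 155 − 31 = 124 left.
June 2047 has 30 days: 124 − 30 = 94 left.
July 2047 has 31 days: 94 − 31 = 63 left.
August 2047 has 31 days: 63 − 31 = 32 left.
September 2047 has 30 days: 32 − 30 = 2 left.
2 days into October 2047 → October 2, 2047.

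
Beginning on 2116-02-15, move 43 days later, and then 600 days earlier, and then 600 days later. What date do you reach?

March 29, 2116

Adding 43 days from February 15, 2116:
February has 29 days, so 29 − 15 = 14 days remain after February 15, 2116; 43 − 14 = 29 left.
29 days into March 2116 → March 29, 2116.
Counting back 600 days from March 29, 2116:
Going back 29 days from March 29, 2116 reaches the end of the previous month; 600 − 29 = 571 left.
February 2116 has 29 days (2116 is a leap year): 571 − 29 = 542 left.
January 2116 has 31 days: 542 − 31 = 511 left.
December 2115 has 31 days: 511 − 31 = 480 left.
November 2115 has 30 days: 480 − 30 = 450 left.
October 2115 has 31 days: 450 − 31 = 419 left.
September 2115 has 30 days: 419 − 30 = 389 left.
August 2115 has 31 days: 389 − 31 = 358 left.
July 2115 has 31 days: 358 − 31 = 327 left.
June 2115 has 30 days: 327 − 30 = 297 left.
May 2115 has 31 days: 297 − 31 = 266 left.
April 2115 has 30 days: 266 − 30 = 236 left.
March 2115 has 31 days: 236 − 31 = 205 left.
February 2115 has 28 days (2115 is not a leap year): 205 − 28 = 177 left.
January 2115 has 31 days: 177 − 31 = 146 left.
December 2114 has 31 days: 146 − 31 = 115 left.
November 2114 has 30 days: 115 − 30 = 85 left.
October 2114 has 31 days: 85 − 31 = 54 left.
September 2114 has 30 days: 54 − 30 = 24 left.
August 2114 has 31 days; 31 − 24 = 7 → August 7, 2114.
Adding 600 days from August 7, 2114:
August has 31 days, so 31 − 7 = 24 days remain after August 7, 2114; 600 − 24 = 576 left.
September 2114 has 30 days: 576 − 30 = 546 left.
October 2114 has 31 days: 546 − 31 = 515 left.
November 2114 has 30 days: 515 − 30 = 485 left.
December 2114 has 31 days: 485 − 31 = 454 left.
January 2115 has 31 days: 454 − 31 = 423 left.
February 2115 has 28 days (2115 is not a leap year): 423 − 28 = 395 left.
March 2115 has 31 days: 395 − 31 = 364 left.
April 2115 has 30 days: 364 − 30 = 334 left.
May 2115 has 31 days: 334 − 31 = 303 left.
June 2115 has 30 days: 303 − 30 = 273 left.
July 2115 has 31 days: 273 − 31 = 242 left.
August 2115 has 31 days: 242 − 31 = 211 left.
September 2115 has 30 days: 211 − 30 = 181 left.
October 2115 has 31 days: 181 − 31 = 150 left.
November 2115 has 30 days: 150 − 30 = 120 left.
December 2115 has 31 days: 120 − 31 = 89 left.
January 2116 has 31 days: 89 − 31 = 58 left.
February 2116 has 29 days (2116 is a leap year): 58 − 29 = 29 left.
29 days into March 2116 → March 29, 2116.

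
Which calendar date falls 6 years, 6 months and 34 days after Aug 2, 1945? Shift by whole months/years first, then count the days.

March 7, 1952

Advancing 6 years, 6 months and 34 days from August 2, 1945: first the month/year part, then the days.
+6 years → 1951; month 8 + 6 = 14, which is month 2 of year 1952 → February 1952.
Day 2 is valid in February, giving February 2, 1952.
Now add 34 days from February 2, 1952.
February has 29 days, so 29 − 2 = 27 days remain after February 2, 1952; 34 − 27 = 7 left.
7 days into March 1952 → March 7, 1952.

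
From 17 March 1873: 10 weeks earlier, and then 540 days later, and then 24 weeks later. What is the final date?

Counting back 10 weeks (= 70 days) from March 17, 1873:
Going back 17 days from March 17, 1873 reaches the end of the previous month; 70 − 17 = 53 left.
February 1873 has 28 days (1873 is not a leap year): 53 − 28 = 25 left.
January 1873 has 31 days; 31 − 25 = 6 → January 6, 1873.
Advancing 540 days from January 6, 1873:
January has 31 days, so 31 − 6 = 25 days remain after January 6, 1873; 540 − 25 = 515 left.
February 1873 has 28 days (1873 is not a leap year): 515 − 28 = 487 left.
March 1873 has 31 days: 487 − 31 = 456 left.
April 1873 has 30 days: 456 − 30 = 426 left.
May 1873 has 31 days: 426 − 31 = 395 left.
June 1873 has 30 days: 395 − 30 = 365 left.
July 1873 has 31 days: 365 − 31 = 334 left.
August 1873 has 31 days: 334 − 31 = 303 left.
September 1873 has 30 days: 303 − 30 = 273 left.
October 1873 has 31 days: 273 − 31 = 242 left.
November 1873 has 30 days: 242 − 30 = 212 left.
December 1873 has 31 days: 212 − 31 = 181 left.
January 1874 has 31 days: 181 − 31 = 150 left.
February 1874 has 28 days (1874 is not a leap year): 150 − 28 = 122 left.
March 1874 has 31 days: 122 − 31 = 91 left.
April 1874 has 30 days: 91 − 30 = 61 left.
May 1874 has 31 days: 61 − 31 = 30 left.
30 days into June 1874 → June 30, 1874.
Adding 24 weeks (= 168 days) from June 30, 1874:
June has 30 days, so 30 − 30 = 0 days remain after June 30, 1874; 168 − 0 = 168 left.
July 1874 has 31 days: 168 − 31 = 137 left.
August 1874 has 31 days: 137 − 31 = 106 left.
September 1874 has 30 days: 106 − 30 = 76 left.
October 1874 has 31 days: 76 − 31 = 45 left.
November 1874 has 30 days: 45 − 30 = 15 left.
15 days into December 1874 → December 15, 1874.

December 15, 1874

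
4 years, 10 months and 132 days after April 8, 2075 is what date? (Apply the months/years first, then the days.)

June 19, 2080

Advancing 4 years, 10 months and 132 days from April 8, 2075: first the month/year part, then the days.
+4 years → 2079; month 4 + 10 = 14, which is month 2 of year 2080 → February 2080.
Day 8 is valid in February, giving February 8, 2080.
Now add 132 days from February 8, 2080.
February has 29 days, so 29 − 8 = 21 days remain after February 8, 2080; 132 − 21 = 111 left.
March 2080 has 31 days: 111 − 31 = 80 left.
April 2080 has 30 days: 80 − 30 = 50 left.
May 2080 has 31 days: 50 − 31 = 19 left.
19 days into June 2080 → June 19, 2080.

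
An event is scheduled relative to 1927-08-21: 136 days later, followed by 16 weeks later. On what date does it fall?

April 25, 1928

Counting forward 136 days from August 21, 1927:
August has 31 days, so 31 − 21 = 10 days remain after August 21, 1927; 136 − 10 = 126 left.
September 1927 has 30 days: 126 − 30 = 96 left.
October 1927 has 31 days: 96 − 31 = 65 left.
November 1927 has 30 days: 65 − 30 = 35 left.
December 1927 has 31 days: 35 − 31 = 4 left.
4 days into January 1928 → January 4, 1928.
Counting forward 16 weeks (= 112 days) from January 4, 1928:
January has 31 days, so 31 − 4 = 27 days remain after January 4, 1928; 112 − 27 = 85 left.
February 1928 has 29 days (1928 is a leap year): 85 − 29 = 56 left.
March 1928 has 31 days: 56 − 31 = 25 left.
25 days into April 1928 → April 25, 1928.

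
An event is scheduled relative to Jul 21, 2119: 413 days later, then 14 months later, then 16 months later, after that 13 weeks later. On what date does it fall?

June 5, 2123

Adding 413 days from July 21, 2119:
July has 31 days, so 31 − 21 = 10 days remain after July 21, 2119; 413 − 10 = 403 left.
August 2119 has 31 days: 403 − 31 = 372 left.
September 2119 has 30 days: 372 − 30 = 342 left.
October 2119 has 31 days: 342 − 31 = 311 left.
November 2119 has 30 days: 311 − 30 = 281 left.
December 2119 has 31 days: 281 − 31 = 250 left.
January 2120 has 31 days: 250 − 31 = 219 left.
February 2120 has 29 days (2120 is a leap year): 219 − 29 = 190 left.
March 2120 has 31 days: 190 − 31 = 159 left.
April 2120 has 30 days: 159 − 30 = 129 left.
May 2120 has 31 days: 129 − 31 = 98 left.
June 2120 has 30 days: 98 − 30 = 68 left.
July 2120 has 31 days: 68 − 31 = 37 left.
August 2120 has 31 days: 37 − 31 = 6 left.
6 days into September 2120 → September 6, 2120.
Counting forward 14 months from September 6, 2120:
month 9 + 14 = 23, which is month 11 of year 2121 → November 2121.
Day 6 is valid in November, giving November 6, 2121.
Adding 16 months from November 6, 2121:
month 11 + 16 = 27, which is month 3 of year 2123 → March 2123.
Day 6 is valid in March, giving March 6, 2123.
Advancing 13 weeks (= 91 days) from March 6, 2123:
March has 31 days, so 31 − 6 = 25 days remain after March 6, 2123; 91 − 25 = 66 left.
April 2123 has 30 days: 66 − 30 = 36 left.
May 2123 has 31 days: 36 − 31 = 5 left.
5 days into June 2123 → June 5, 2123.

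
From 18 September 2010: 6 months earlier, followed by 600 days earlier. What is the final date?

July 26, 2008

Subtracting 6 months from September 18, 2010:
month 9 − 6 = 3 → March 2010.
Day 18 is valid in March, giving March 18, 2010.
Counting back 600 days from March 18, 2010:
Going back 18 days from March 18, 2010 reaches the end of the previous month; 600 − 18 = 582 left.
February 2010 has 28 days (2010 is not a leap year): 582 − 28 = 554 left.
January 2010 has 31 days: 554 − 31 = 523 left.
December 2009 has 31 days: 523 − 31 = 492 left.
November 2009 has 30 days: 492 − 30 = 462 left.
October 2009 has 31 days: 462 − 31 = 431 left.
September 2009 has 30 days: 431 − 30 = 401 left.
August 2009 has 31 days: 401 − 31 = 370 left.
July 2009 has 31 days: 370 − 31 = 339 left.
June 2009 has 30 days: 339 − 30 = 309 left.
May 2009 has 31 days: 309 − 31 = 278 left.
April 2009 has 30 days: 278 − 30 = 248 left.
March 2009 has 31 days: 248 − 31 = 217 left.
February 2009 has 28 days (2009 is not a leap year): 217 − 28 = 189 left.
January 2009 has 31 days: 189 − 31 = 158 left.
December 2008 has 31 days: 158 − 31 = 127 left.
November 2008 has 30 days: 127 − 30 = 97 left.
October 2008 has 31 days: 97 − 31 = 66 left.
September 2008 has 30 days: 66 − 30 = 36 left.
August 2008 has 31 days: 36 − 31 = 5 left.
July 2008 has 31 days; 31 − 5 = 26 → July 26, 2008.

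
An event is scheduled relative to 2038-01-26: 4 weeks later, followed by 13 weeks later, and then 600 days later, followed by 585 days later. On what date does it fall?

August 22, 2041

Counting forward 4 weeks (= 28 days) from January 26, 2038:
January has 31 days, so 31 − 26 = 5 days remain after January 26, 2038; 28 − 5 = 23 left.
23 days into February 2038 → February 23, 2038.
Advancing 13 weeks (= 91 days) from February 23, 2038:
February has 28 days, so 28 − 23 = 5 days remain after February 23, 2038; 91 − 5 = 86 left.
March 2038 has 31 days: 86 − 31 = 55 left.
April 2038 has 30 days: 55 − 30 = 25 left.
25 days into May 2038 → May 25, 2038.
Advancing 600 days from May 25, 2038:
May has 31 days, so 31 − 25 = 6 days remain after May 25, 2038; 600 − 6 = 594 left.
June 2038 has 30 days: 594 − 30 = 564 left.
July 2038 has 31 days: 564 − 31 = 533 left.
August 2038 has 31 days: 533 − 31 = 502 left.
September 2038 has 30 days: 502 − 30 = 472 left.
October 2038 has 31 days: 472 − 31 = 441 left.
November 2038 has 30 days: 441 − 30 = 411 left.
December 2038 has 31 days: 411 − 31 = 380 left.
January 2039 has 31 days: 380 − 31 = 349 left.
February 2039 has 28 days (2039 is not a leap year): 349 − 28 = 321 left.
March 2039 has 31 days: 321 − 31 = 290 left.
April 2039 has 30 days: 290 − 30 = 260 left.
May 2039 has 31 days: 260 − 31 = 229 left.
June 2039 has 30 days: 229 − 30 = 199 left.
July 2039 has 31 days: 199 − 31 = 168 left.
August 2039 has 31 days: 168 − 31 = 137 left.
September 2039 has 30 days: 137 − 30 = 107 left.
October 2039 has 31 days: 107 − 31 = 76 left.
November 2039 has 30 days: 76 − 30 = 46 left.
December 2039 has 31 days: 46 − 31 = 15 left.
15 days into January 2040 → January 15, 2040.
Advancing 585 days from January 15, 2040:
January has 31 days, so 31 − 15 = 16 days remain after January 15, 2040; 585 − 16 = 569 left.
February 2040 has 29 days (2040 is a leap year): 569 − 29 = 540 left.
March 2040 has 31 days: 540 − 31 = 509 left.
April 2040 has 30 days: 509 − 30 = 479 left.
May 2040 has 31 days: 479 − 31 = 448 left.
June 2040 has 30 days: 448 − 30 = 418 left.
July 2040 has 31 days: 418 − 31 = 387 left.
August 2040 has 31 days: 387 − 31 = 356 left.
September 2040 has 30 days: 356 − 30 = 326 left.
October 2040 has 31 days: 326 − 31 = 295 left.
November 2040 has 30 days: 295 − 30 = 265 left.
December 2040 has 31 days: 265 − 31 = 234 left.
January 2041 has 31 days: 234 − 31 = 203 left.
February 2041 has 28 days (2041 is not a leap year): 203 − 28 = 175 left.
March 2041 has 31 days: 175 − 31 = 144 left.
April 2041 has 30 days: 144 − 30 = 114 left.
May 2041 has 31 days: 114 − 31 = 83 left.
June 2041 has 30 days: 83 − 30 = 53 left.
July 2041 has 31 days: 53 − 31 = 22 left.
22 days into August 2041 → August 22, 2041.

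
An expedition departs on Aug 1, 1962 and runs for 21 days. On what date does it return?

August 22, 1962

Advancing 21 days from August 1, 1962.
August has 31 days; 1 + 21 = 22, still in August.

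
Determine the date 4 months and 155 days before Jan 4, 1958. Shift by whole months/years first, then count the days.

Subtracting 4 months and 155 days from January 4, 1958: first the month/year part, then the days.
month 1 − 4 = -3, which is month 9 of year 1957 → September 1957.
Day 4 is valid in September, giving September 4, 1957.
Now subtract 155 days from September 4, 1957.
Going back 4 days from September 4, 1957 reaches the end of the previous month; 155 − 4 = 151 left.
August 1957 has 31 days: 151 − 31 = 120 left.
July 1957 has 31 days: 120 − 31 = 89 left.
June 1957 has 30 days: 89 − 30 = 59 left.
May 1957 has 31 days: 59 − 31 = 28 left.
April 1957 has 30 days; 30 − 28 = 2 → April 2, 1957.

April 2, 1957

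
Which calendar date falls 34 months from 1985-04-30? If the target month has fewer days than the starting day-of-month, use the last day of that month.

February 29, 1988

Counting forward 34 months from April 30, 1985.
month 4 + 34 = 38, which is month 2 of year 1988 → February 1988.
February 1988 has only 29 days (1988 is a leap year — relevant if February), and the start was day 30, so the date clamps to February 29, 1988.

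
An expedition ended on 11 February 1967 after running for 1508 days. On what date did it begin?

Subtracting 1508 days from February 11, 1967.
Going back 11 days from February 11, 1967 reaches the end of the previous month; 1508 − 11 = 1497 left.
January 1967 has 31 days: 1497 − 31 = 1466 left.
December 1966 has 31 days: 1466 − 31 = 1435 left.
November 1966 has 30 days: 1435 − 30 = 1405 left.
October 1966 has 31 days: 1405 − 31 = 1374 left.
September 1966 has 30 days: 1374 − 30 = 1344 left.
August 1966 has 31 days: 1344 − 31 = 1313 left.
July 1966 has 31 days: 1313 − 31 = 1282 left.
June 1966 has 30 days: 1282 − 30 = 1252 left.
May 1966 has 31 days: 1252 − 31 = 1221 left.
April 1966 has 30 days: 1221 − 30 = 1191 left.
March 1966 has 31 days: 1191 − 31 = 1160 left.
February 1966 has 28 days (1966 is not a leap year): 1160 − 28 = 1132 left.
January 1966 has 31 days: 1132 − 31 = 1101 left.
December 1965 has 31 days: 1101 − 31 = 1070 left.
November 1965 has 30 days: 1070 − 30 = 1040 left.
October 1965 has 31 days: 1040 − 31 = 1009 left.
September 1965 has 30 days: 1009 − 30 = 979 left.
August 1965 has 31 days: 979 − 31 = 948 left.
July 1965 has 31 days: 948 − 31 = 917 left.
June 1965 has 30 days: 917 − 30 = 887 left.
May 1965 has 31 days: 887 − 31 = 856 left.
April 1965 has 30 days: 856 − 30 = 826 left.
March 1965 has 31 days: 826 − 31 = 795 left.
February 1965 has 28 days (1965 is not a leap year): 795 − 28 = 767 left.
January 1965 has 31 days: 767 − 31 = 736 left.
December 1964 has 31 days: 736 − 31 = 705 left.
November 1964 has 30 days: 705 − 30 = 675 left.
October 1964 has 31 days: 675 − 31 = 644 left.
September 1964 has 30 days: 644 − 30 = 614 left.
August 1964 has 31 days: 614 − 31 = 583 left.
July 1964 has 31 days: 583 − 31 = 552 left.
June 1964 has 30 days: 552 − 30 = 522 left.
May 1964 has 31 days: 522 − 31 = 491 left.
April 1964 has 30 days: 491 − 30 = 461 left.
March 1964 has 31 days: 461 − 31 = 430 left.
February 1964 has 29 days (1964 is a leap year): 430 − 29 = 401 left.
January 1964 has 31 days: 401 − 31 = 370 left.
December 1963 has 31 days: 370 − 31 = 339 left.
November 1963 has 30 days: 339 − 30 = 309 left.
October 1963 has 31 days: 309 − 31 = 278 left.
September 1963 has 30 days: 278 − 30 = 248 left.
August 1963 has 31 days: 248 − 31 = 217 left.
July 1963 has 31 days: 217 − 31 = 186 left.
June 1963 has 30 days: 186 − 30 = 156 left.
May 1963 has 31 days: 156 − 31 = 125 left.
April 1963 has 30 days: 125 − 30 = 95 left.
March 1963 has 31 days: 95 − 31 = 64 left.
February 1963 has 28 days (1963 is not a leap year): 64 − 28 = 36 left.
January 1963 has 31 days: 36 − 31 = 5 left.
December 1962 has 31 days; 31 − 5 = 26 → December 26, 1962.

December 26, 1962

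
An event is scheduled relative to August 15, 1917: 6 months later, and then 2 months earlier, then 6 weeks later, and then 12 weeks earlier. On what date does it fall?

Counting forward 6 months from August 15, 1917:
month 8 + 6 = 14, which is month 2 of year 1918 → February 1918.
Day 15 is valid in February, giving February 15, 1918.
Counting back 2 months from February 15, 1918:
month 2 − 2 = 0, which is month 12 of year 1917 → December 1917.
Day 15 is valid in December, giving December 15, 1917.
Advancing 6 weeks (= 42 days) from December 15, 1917:
December has 31 days, so 31 − 15 = 16 days remain after December 15, 1917; 42 − 16 = 26 left.
26 days into January 1918 → January 26, 1918.
Counting back 12 weeks (= 84 days) from January 26, 1918:
Going back 26 days from January 26, 1918 reaches the end of the previous month; 84 − 26 = 58 left.
December 1917 has 31 days: 58 − 31 = 27 left.
November 1917 has 30 days; 30 − 27 = 3 → November 3, 1917.

November 3, 1917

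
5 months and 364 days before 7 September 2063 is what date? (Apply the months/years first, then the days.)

Counting back 5 months and 364 days from September 7, 2063: first the month/year part, then the days.
month 9 − 5 = 4 → April 2063.
Day 7 is valid in April, giving April 7, 2063.
Now subtract 364 days from April 7, 2063.
Going back 7 days from April 7, 2063 reaches the end of the previous month; 364 − 7 = 357 left.
March 2063 has 31 days: 357 − 31 = 326 left.
February 2063 has 28 days (2063 is not a leap year): 326 − 28 = 298 left.
January 2063 has 31 days: 298 − 31 = 267 left.
December 2062 has 31 days: 267 − 31 = 236 left.
November 2062 has 30 days: 236 − 30 = 206 left.
October 2062 has 31 days: 206 − 31 = 175 left.
September 2062 has 30 days: 175 − 30 = 145 left.
August 2062 has 31 days: 145 − 31 = 114 left.
July 2062 has 31 days: 114 − 31 = 83 left.
June 2062 has 30 days: 83 − 30 = 53 left.
May 2062 has 31 days: 53 − 31 = 22 left.
April 2062 has 30 days; 30 − 22 = 8 → April 8, 2062.

April 8, 2062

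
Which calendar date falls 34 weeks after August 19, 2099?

April 14, 2100

Advancing 34 weeks = 238 days from August 19, 2099.
August has 31 days, so 31 − 19 = 12 days remain after August 19, 2099; 238 − 12 = 226 left.
September 2099 has 30 days: 226 − 30 = 196 left.
October 2099 has 31 days: 196 − 31 = 165 left.
November 2099 has 30 days: 165 − 30 = 135 left.
December 2099 has 31 days: 135 − 31 = 104 left.
January 2100 has 31 days: 104 − 31 = 73 left.
February 2100 has 28 days (2100 is not a leap year (divisible by 100 but not 400)): 73 − 28 = 45 left.
March 2100 has 31 days: 45 − 31 = 14 left.
14 days into April 2100 → April 14, 2100.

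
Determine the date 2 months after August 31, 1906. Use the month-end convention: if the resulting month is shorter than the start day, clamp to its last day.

October 31, 1906

Adding 2 months from August 31, 1906.
month 8 + 2 = 10 → October 1906.
Day 31 is valid in October, giving October 31, 1906.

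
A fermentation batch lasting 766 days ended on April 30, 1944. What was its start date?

Counting back 766 days from April 30, 1944.
Going back 30 days from April 30, 1944 reaches the end of the previous month; 766 − 30 = 736 left.
March 1944 has 31 days: 736 − 31 = 705 left.
February 1944 has 29 days (1944 is a leap year): 705 − 29 = 676 left.
January 1944 has 31 days: 676 − 31 = 645 left.
December 1943 has 31 days: 645 − 31 = 614 left.
November 1943 has 30 days: 614 − 30 = 584 left.
October 1943 has 31 days: 584 − 31 = 553 left.
September 1943 has 30 days: 553 − 30 = 523 left.
August 1943 has 31 days: 523 − 31 = 492 left.
July 1943 has 31 days: 492 − 31 = 461 left.
June 1943 has 30 days: 461 − 30 = 431 left.
May 1943 has 31 days: 431 − 31 = 400 left.
April 1943 has 30 days: 400 − 30 = 370 left.
March 1943 has 31 days: 370 − 31 = 339 left.
February 1943 has 28 days (1943 is not a leap year): 339 − 28 = 311 left.
January 1943 has 31 days: 311 − 31 = 280 left.
December 1942 has 31 days: 280 − 31 = 249 left.
November 1942 has 30 days: 249 − 30 = 219 left.
October 1942 has 31 days: 219 − 31 = 188 left.
September 1942 has 30 days: 188 − 30 = 158 left.
August 1942 has 31 days: 158 − 31 = 127 left.
July 1942 has 31 days: 127 − 31 = 96 left.
June 1942 has 30 days: 96 − 30 = 66 left.
May 1942 has 31 days: 66 − 31 = 35 left.
April 1942 has 30 days: 35 − 30 = 5 left.
March 1942 has 31 days; 31 − 5 = 26 → March 26, 1942.

March 26, 1942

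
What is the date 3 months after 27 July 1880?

Advancing 3 months from July 27, 1880.
month 7 + 3 = 10 → October 1880.
Day 27 is valid in October, giving October 27, 1880.

October 27, 1880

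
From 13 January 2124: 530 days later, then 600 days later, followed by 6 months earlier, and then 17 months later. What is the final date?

January 16, 2128

Advancing 530 days from January 13, 2124:
January has 31 days, so 31 − 13 = 18 days remain after January 13, 2124; 530 − 18 = 512 left.
February 2124 has 29 days (2124 is a leap year): 512 − 29 = 483 left.
March 2124 has 31 days: 483 − 31 = 452 left.
April 2124 has 30 days: 452 − 30 = 422 left.
May 2124 has 31 days: 422 − 31 = 391 left.
June 2124 has 30 days: 391 − 30 = 361 left.
July 2124 has 31 days: 361 − 31 = 330 left.
August 2124 has 31 days: 330 − 31 = 299 left.
September 2124 has 30 days: 299 − 30 = 269 left.
October 2124 has 31 days: 269 − 31 = 238 left.
November 2124 has 30 days: 238 − 30 = 208 left.
December 2124 has 31 days: 208 − 31 = 177 left.
January 2125 has 31 days: 177 − 31 = 146 left.
February 2125 has 28 days (2125 is not a leap year): 146 − 28 = 118 left.
March 2125 has 31 days: 118 − 31 = 87 left.
April 2125 has 30 days: 87 − 30 = 57 left.
May 2125 has 31 days: 57 − 31 = 26 left.
26 days into June 2125 → June 26, 2125.
Advancing 600 days from June 26, 2125:
June has 30 days, so 30 − 26 = 4 days remain after June 26, 2125; 600 − 4 = 596 left.
July 2125 has 31 days: 596 − 31 = 565 left.
August 2125 has 31 days: 565 − 31 = 534 left.
September 2125 has 30 days: 534 − 30 = 504 left.
October 2125 has 31 days: 504 − 31 = 473 left.
November 2125 has 30 days: 473 − 30 = 443 left.
December 2125 has 31 days: 443 − 31 = 412 left.
January 2126 has 31 days: 412 − 31 = 381 left.
February 2126 has 28 days (2126 is not a leap year): 381 − 28 = 353 left.
March 2126 has 31 days: 353 − 31 = 322 left.
April 2126 has 30 days: 322 − 30 = 292 left.
May 2126 has 31 days: 292 − 31 = 261 left.
June 2126 has 30 days: 261 − 30 = 231 left.
July 2126 has 31 days: 231 − 31 = 200 left.
August 2126 has 31 days: 200 − 31 = 169 left.
September 2126 has 30 days: 169 − 30 = 139 left.
October 2126 has 31 days: 139 − 31 = 108 left.
November 2126 has 30 days: 108 − 30 = 78 left.
December 2126 has 31 days: 78 − 31 = 47 left.
January 2127 has 31 days: 47 − 31 = 16 left.
16 days into February 2127 → February 16, 2127.
Going back 6 months from February 16, 2127:
month 2 − 6 = -4, which is month 8 of year 2126 → August 2126.
Day 16 is valid in August, giving August 16, 2126.
Adding 17 months from August 16, 2126:
month 8 + 17 = 25, which is month 1 of year 2128 → January 2128.
Day 16 is valid in January, giving January 16, 2128.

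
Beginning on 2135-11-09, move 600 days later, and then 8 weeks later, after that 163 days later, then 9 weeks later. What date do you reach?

April 9, 2138

Advancing 600 days from November 9, 2135:
November has 30 days, so 30 − 9 = 21 days remain after November 9, 2135; 600 − 21 = 579 left.
December 2135 has 31 days: 579 − 31 = 548 left.
January 2136 has 31 days: 548 − 31 = 517 left.
February 2136 has 29 days (2136 is a leap year): 517 − 29 = 488 left.
March 2136 has 31 days: 488 − 31 = 457 left.
April 2136 has 30 days: 457 − 30 = 427 left.
May 2136 has 31 days: 427 − 31 = 396 left.
June 2136 has 30 days: 396 − 30 = 366 left.
July 2136 has 31 days: 366 − 31 = 335 left.
August 2136 has 31 days: 335 − 31 = 304 left.
September 2136 has 30 days: 304 − 30 = 274 left.
October 2136 has 31 days: 274 − 31 = 243 left.
November 2136 has 30 days: 243 − 30 = 213 left.
December 2136 has 31 days: 213 − 31 = 182 left.
January 2137 has 31 days: 182 − 31 = 151 left.
February 2137 has 28 days (2137 is not a leap year): 151 − 28 = 123 left.
March 2137 has 31 days: 123 − 31 = 92 left.
April 2137 has 30 days: 92 − 30 = 62 left.
May 2137 has 31 days: 62 − 31 = 31 left.
June 2137 has 30 days: 31 − 30 = 1 left.
1 day into July 2137 → July 1, 2137.
Adding 8 weeks (= 56 days) from July 1, 2137:
July has 31 days, so 31 − 1 = 30 days remain after July 1, 2137; 56 − 30 = 26 left.
26 days into August 2137 → August 26, 2137.
Counting forward 163 days from August 26, 2137:
August has 31 days, so 31 − 26 = 5 days remain after August 26, 2137; 163 − 5 = 158 left.
September 2137 has 30 days: 158 − 30 = 128 left.
October 2137 has 31 days: 128 − 31 = 97 left.
November 2137 has 30 days: 97 − 30 = 67 left.
December 2137 has 31 days: 67 − 31 = 36 left.
January 2138 has 31 days: 36 − 31 = 5 left.
5 days into February 2138 → February 5, 2138.
Advancing 9 weeks (= 63 days) from February 5, 2138:
February has 28 days, so 28 − 5 = 23 days remain after February 5, 2138; 63 − 23 = 40 left.
March 2138 has 31 days: 40 − 31 = 9 left.
9 days into April 2138 → April 9, 2138.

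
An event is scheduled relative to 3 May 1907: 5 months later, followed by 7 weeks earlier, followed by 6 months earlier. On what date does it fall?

February 15, 1907

Adding 5 months from May 3, 1907:
month 5 + 5 = 10 → October 1907.
Day 3 is valid in October, giving October 3, 1907.
Going back 7 weeks (= 49 days) from October 3, 1907:
Going back 3 days from October 3, 1907 reaches the end of the previous month; 49 − 3 = 46 left.
September 1907 has 30 days: 46 − 30 = 16 left.
August 1907 has 31 days; 31 − 16 = 15 → August 15, 1907.
Counting back 6 months from August 15, 1907:
month 8 − 6 = 2 → February 1907.
Day 15 is valid in February, giving February 15, 1907.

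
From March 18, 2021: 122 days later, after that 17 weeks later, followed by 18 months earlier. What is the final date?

May 14, 2020

Advancing 122 days from March 18, 2021:
March has 31 days, so 31 − 18 = 13 days remain after March 18, 2021; 122 − 13 = 109 left.
April 2021 has 30 days: 109 − 30 = 79 left.
May 2021 has 31 days: 79 − 31 = 48 left.
June 2021 has 30 days: 48 − 30 = 18 left.
18 days into July 2021 → July 18, 2021.
Adding 17 weeks (= 119 days) from July 18, 2021:
July has 31 days, so 31 − 18 = 13 days remain after July 18, 2021; 119 − 13 = 106 left.
August 2021 has 31 days: 106 − 31 = 75 left.
September 2021 has 30 days: 75 − 30 = 45 left.
October 2021 has 31 days: 45 − 31 = 14 left.
14 days into November 2021 → November 14, 2021.
Subtracting 18 months from November 14, 2021:
month 11 − 18 = -7, which is month 5 of year 2020 → May 2020.
Day 14 is valid in May, giving May 14, 2020.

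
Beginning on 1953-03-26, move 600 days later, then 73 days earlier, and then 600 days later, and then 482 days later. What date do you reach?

Counting forward 600 days from March 26, 1953:
March has 31 days, so 31 − 26 = 5 days remain after March 26, 1953; 600 − 5 = 595 left.
April 1953 has 30 days: 595 − 30 = 565 left.
May 1953 has 31 days: 565 − 31 = 534 left.
June 1953 has 30 days: 534 − 30 = 504 left.
July 1953 has 31 days: 504 − 31 = 473 left.
August 1953 has 31 days: 473 − 31 = 442 left.
September 1953 has 30 days: 442 − 30 = 412 left.
October 1953 has 31 days: 412 − 31 = 381 left.
November 1953 has 30 days: 381 − 30 = 351 left.
December 1953 has 31 days: 351 − 31 = 320 left.
January 1954 has 31 days: 320 − 31 = 289 left.
February 1954 has 28 days (1954 is not a leap year): 289 − 28 = 261 left.
March 1954 has 31 days: 261 − 31 = 230 left.
April 1954 has 30 days: 230 − 30 = 200 left.
May 1954 has 31 days: 200 − 31 = 169 left.
June 1954 has 30 days: 169 − 30 = 139 left.
July 1954 has 31 days: 139 − 31 = 108 left.
August 1954 has 31 days: 108 − 31 = 77 left.
September 1954 has 30 days: 77 − 30 = 47 left.
October 1954 has 31 days: 47 − 31 = 16 left.
16 days into November 1954 → November 16, 1954.
Counting back 73 days from November 16, 1954:
Going back 16 days from November 16, 1954 reaches the end of the previous month; 73 − 16 = 57 left.
October 1954 has 31 days: 57 − 31 = 26 left.
September 1954 has 30 days; 30 − 26 = 4 → September 4, 1954.
Counting forward 600 days from September 4, 1954:
September has 30 days, so 30 − 4 = 26 days remain after September 4, 1954; 600 − 26 = 574 left.
October 1954 has 31 days: 574 − 31 = 543 left.
November 1954 has 30 days: 543 − 30 = 513 left.
December 1954 has 31 days: 513 − 31 = 482 left.
January 1955 has 31 days: 482 − 31 = 451 left.
February 1955 has 28 days (1955 is not a leap year): 451 − 28 = 423 left.
March 1955 has 31 days: 423 − 31 = 392 left.
April 1955 has 30 days: 392 − 30 = 362 left.
May 1955 has 31 days: 362 − 31 = 331 left.
June 1955 has 30 days: 331 − 30 = 301 left.
July 1955 has 31 days: 301 − 31 = 270 left.
August 1955 has 31 days: 270 − 31 = 239 left.
September 1955 has 30 days: 239 − 30 = 209 left.
October 1955 has 31 days: 209 − 31 = 178 left.
November 1955 has 30 days: 178 − 30 = 148 left.
December 1955 has 31 days: 148 − 31 = 117 left.
January 1956 has 31 days: 117 − 31 = 86 left.
February 1956 has 29 days (1956 is a leap year): 86 − 29 = 57 left.
March 1956 has 31 days: 57 − 31 = 26 left.
26 days into April 1956 → April 26, 1956.
Adding 482 days from April 26, 1956:
April has 30 days, so 30 − 26 = 4 days remain after April 26, 1956; 482 − 4 = 478 left.
May 1956 has 31 days: 478 − 31 = 447 left.
June 1956 has 30 days: 447 − 30 = 417 left.
July 1956 has 31 days: 417 − 31 = 386 left.
August 1956 has 31 days: 386 − 31 = 355 left.
September 1956 has 30 days: 355 − 30 = 325 left.
October 1956 has 31 days: 325 − 31 = 294 left.
November 1956 has 30 days: 294 − 30 = 264 left.
December 1956 has 31 days: 264 − 31 = 233 left.
January 1957 has 31 days: 233 − 31 = 202 left.
February 1957 has 28 days (1957 is not a leap year): 202 − 28 = 174 left.
March 1957 has 31 days: 174 − 31 = 143 left.
April 1957 has 30 days: 143 − 30 = 113 left.
May 1957 has 31 days: 113 − 31 = 82 left.
June 1957 has 30 days: 82 − 30 = 52 left.
July 1957 has 31 days: 52 − 31 = 21 left.
21 days into August 1957 → August 21, 1957.

August 21, 1957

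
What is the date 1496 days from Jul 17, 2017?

August 21, 2021

Counting forward 1496 days from July 17, 2017.
July has 31 days, so 31 − 17 = 14 days remain after July 17, 2017; 1496 − 14 = 1482 left.
August 2017 has 31 days: 1482 − 31 = 1451 left.
September 2017 has 30 days: 1451 − 30 = 1421 left.
October 2017 has 31 days: 1421 − 31 = 1390 left.
November 2017 has 30 days: 1390 − 30 = 1360 left.
December 2017 has 31 days: 1360 − 31 = 1329 left.
January 2018 has 31 days: 1329 − 31 = 1298 left.
February 2018 has 28 days (2018 is not a leap year): 1298 − 28 = 1270 left.
March 2018 has 31 days: 1270 − 31 = 1239 left.
April 2018 has 30 days: 1239 − 30 = 1209 left.
May 2018 has 31 days: 1209 − 31 = 1178 left.
June 2018 has 30 days: 1178 − 30 = 1148 left.
July 2018 has 31 days: 1148 − 31 = 1117 left.
August 2018 has 31 days: 1117 − 31 = 1086 left.
September 2018 has 30 days: 1086 − 30 = 1056 left.
October 2018 has 31 days: 1056 − 31 = 1025 left.
November 2018 has 30 days: 1025 − 30 = 995 left.
December 2018 has 31 days: 995 − 31 = 964 left.
January 2019 has 31 days: 964 − 31 = 933 left.
February 2019 has 28 days (2019 is not a leap year): 933 − 28 = 905 left.
March 2019 has 31 days: 905 − 31 = 874 left.
April 2019 has 30 days: 874 − 30 = 844 left.
May 2019 has 31 days: 844 − 31 = 813 left.
June 2019 has 30 days: 813 − 30 = 783 left.
July 2019 has 31 days: 783 − 31 = 752 left.
August 2019 has 31 days: 752 − 31 = 721 left.
September 2019 has 30 days: 721 − 30 = 691 left.
October 2019 has 31 days: 691 − 31 = 660 left.
November 2019 has 30 days: 660 − 30 = 630 left.
December 2019 has 31 days: 630 − 31 = 599 left.
January 2020 has 31 days: 599 − 31 = 568 left.
February 2020 has 29 days (2020 is a leap year): 568 − 29 = 539 left.
March 2020 has 31 days: 539 − 31 = 508 left.
April 2020 has 30 days: 508 − 30 = 478 left.
May 2020 has 31 days: 478 − 31 = 447 left.
June 2020 has 30 days: 447 − 30 = 417 left.
July 2020 has 31 days: 417 − 31 = 386 left.
August 2020 has 31 days: 386 − 31 = 355 left.
September 2020 has 30 days: 355 − 30 = 325 left.
October 2020 has 31 days: 325 − 31 = 294 left.
November 2020 has 30 days: 294 − 30 = 264 left.
December 2020 has 31 days: 264 − 31 = 233 left.
January 2021 has 31 days: 233 − 31 = 202 left.
February 2021 has 28 days (2021 is not a leap year): 202 − 28 = 174 left.
March 2021 has 31 days: 174 − 31 = 143 left.
April 2021 has 30 days: 143 − 30 = 113 left.
May 2021 has 31 days: 113 − 31 = 82 left.
June 2021 has 30 days: 82 − 30 = 52 left.
July 2021 has 31 days: 52 − 31 = 21 left.
21 days into August 2021 → August 21, 2021.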